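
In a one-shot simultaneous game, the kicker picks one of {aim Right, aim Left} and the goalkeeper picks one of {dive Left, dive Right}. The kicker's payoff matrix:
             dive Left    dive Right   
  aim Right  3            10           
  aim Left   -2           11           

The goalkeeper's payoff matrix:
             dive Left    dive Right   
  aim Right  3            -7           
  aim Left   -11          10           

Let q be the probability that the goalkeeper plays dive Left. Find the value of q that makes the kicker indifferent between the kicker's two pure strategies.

The kicker's indifference between aim Right and aim Left determines the goalkeeper's mixing probability q:
  the kicker's expected payoff from aim Right: q·3 + (1−q)·10 = -7q + 10
  the kicker's expected payoff from aim Left: q·(-2) + (1−q)·11 = -13q + 11
  -7q + 10 = -13q + 11  ⇒  6q = 1  ⇒  q = 1/6.

q = 1/6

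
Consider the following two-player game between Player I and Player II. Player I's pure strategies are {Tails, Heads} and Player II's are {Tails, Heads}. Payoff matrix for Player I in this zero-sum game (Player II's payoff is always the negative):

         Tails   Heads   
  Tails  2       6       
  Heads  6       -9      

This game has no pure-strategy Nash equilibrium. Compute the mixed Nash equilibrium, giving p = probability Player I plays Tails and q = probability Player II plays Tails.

Player I's mix must leave Player II indifferent between Tails and Heads.
  Player II's payoff from Tails: p·(-2) + (1−p)·(-6) = 4p - 6
  Player II's payoff from Heads: p·(-6) + (1−p)·9 = -15p + 9
  4p - 6 = -15p + 9  ⇒  19p = 15  ⇒  p = 15/19.
In a mixed equilibrium Player I is indifferent between Tails and Heads; this condition fixes q.
  Player I's expected payoff from Tails: q·2 + (1−q)·6 = -4q + 6
  Player I's expected payoff from Heads: q·6 + (1−q)·(-9) = 15q - 9
  -4q + 6 = 15q - 9  ⇒  -19q = -15  ⇒  q = 15/19.

p = 15/19, q = 15/19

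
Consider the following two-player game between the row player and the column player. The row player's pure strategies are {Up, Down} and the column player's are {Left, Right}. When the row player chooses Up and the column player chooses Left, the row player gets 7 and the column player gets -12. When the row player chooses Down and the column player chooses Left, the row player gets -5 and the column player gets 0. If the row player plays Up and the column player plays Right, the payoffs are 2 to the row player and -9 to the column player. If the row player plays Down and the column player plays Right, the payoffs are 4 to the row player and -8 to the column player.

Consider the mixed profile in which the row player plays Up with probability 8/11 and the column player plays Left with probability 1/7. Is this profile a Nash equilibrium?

Check the column player's indifference given the row player's mix p = 8/11:
  payoff from Left = -96/11; payoff from Right = -96/11 — equal.
Check the row player's indifference given the column player's mix q = 1/7:
  payoff from Up = 19/7; payoff from Down = 19/7 — equal.
Both players are indifferent, so neither can profitably deviate.

Yes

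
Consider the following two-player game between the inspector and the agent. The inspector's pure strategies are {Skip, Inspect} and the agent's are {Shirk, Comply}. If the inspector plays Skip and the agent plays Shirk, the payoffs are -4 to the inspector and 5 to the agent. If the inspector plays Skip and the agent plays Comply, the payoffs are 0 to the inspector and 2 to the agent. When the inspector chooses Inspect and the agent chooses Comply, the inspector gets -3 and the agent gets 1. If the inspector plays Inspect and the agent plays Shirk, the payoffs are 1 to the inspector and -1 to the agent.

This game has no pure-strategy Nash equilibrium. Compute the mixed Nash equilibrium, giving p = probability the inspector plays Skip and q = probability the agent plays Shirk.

Set the agent's expected payoff from Shirk equal to that from Comply:
  the agent's payoff to Shirk: p·5 + (1−p)·(-1) = 6p - 1
  the agent's payoff to Comply: p·2 + (1−p)·1 = p + 1
  6p - 1 = p + 1  ⇒  5p = 2  ⇒  p = 2/5.
Set the inspector's expected payoff from Skip equal to that from Inspect:
  the inspector's payoff to Skip: q·(-4) + (1−q)·0 = -4q
  the inspector's payoff to Inspect: q·1 + (1−q)·(-3) = 4q - 3
  -4q = 4q - 3  ⇒  -8q = -3  ⇒  q = 3/8.

p = 2/5, q = 3/8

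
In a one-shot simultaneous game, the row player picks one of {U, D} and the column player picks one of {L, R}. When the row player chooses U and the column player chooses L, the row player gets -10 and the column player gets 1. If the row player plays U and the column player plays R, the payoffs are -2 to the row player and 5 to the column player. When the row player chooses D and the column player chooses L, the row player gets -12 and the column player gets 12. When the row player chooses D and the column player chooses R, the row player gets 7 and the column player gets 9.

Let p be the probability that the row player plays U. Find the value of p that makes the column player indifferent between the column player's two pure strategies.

p = 3/7

The column player's indifference between L and R determines the row player's mixing probability p:
  the column player's payoff to L: p·1 + (1−p)·12 = -11p + 12
  the column player's payoff to R: p·5 + (1−p)·9 = -4p + 9
  -11p + 12 = -4p + 9  ⇒  -7p = -3  ⇒  p = 3/7.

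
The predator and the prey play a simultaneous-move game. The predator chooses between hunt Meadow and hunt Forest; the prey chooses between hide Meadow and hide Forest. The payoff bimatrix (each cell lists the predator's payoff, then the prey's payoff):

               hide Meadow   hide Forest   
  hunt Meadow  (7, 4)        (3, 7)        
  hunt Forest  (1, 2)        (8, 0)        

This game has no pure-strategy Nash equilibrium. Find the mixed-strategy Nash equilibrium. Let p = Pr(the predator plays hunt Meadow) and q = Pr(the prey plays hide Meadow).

p = 2/5, q = 5/11

The prey's indifference between hide Meadow and hide Forest determines the predator's mixing probability p:
  the prey's payoff to hide Meadow: p·4 + (1−p)·2 = 2p + 2
  the prey's payoff to hide Forest: p·7 + (1−p)·0 = 7p
  2p + 2 = 7p  ⇒  -5p = -2  ⇒  p = 2/5.
In a mixed equilibrium the predator is indifferent between hunt Meadow and hunt Forest; this condition fixes q.
  the predator's payoff to hunt Meadow: q·7 + (1−q)·3 = 4q + 3
  the predator's payoff to hunt Forest: q·1 + (1−q)·8 = -7q + 8
  4q + 3 = -7q + 8  ⇒  11q = 5  ⇒  q = 5/11.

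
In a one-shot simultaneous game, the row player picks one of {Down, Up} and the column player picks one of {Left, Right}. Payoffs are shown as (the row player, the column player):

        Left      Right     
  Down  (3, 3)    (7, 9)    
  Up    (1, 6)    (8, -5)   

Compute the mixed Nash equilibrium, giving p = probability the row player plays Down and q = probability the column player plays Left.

p = 11/17, q = 1/3

Set the column player's expected payoff from Left equal to that from Right:
  the column player's payoff to Left: p·3 + (1−p)·6 = -3p + 6
  the column player's payoff to Right: p·9 + (1−p)·(-5) = 14p - 5
  -3p + 6 = 14p - 5  ⇒  -17p = -11  ⇒  p = 11/17.
In a mixed equilibrium the row player is indifferent between Down and Up; this condition fixes q.
  the row player's payoff to Down: q·3 + (1−q)·7 = -4q + 7
  the row player's payoff to Up: q·1 + (1−q)·8 = -7q + 8
  -4q + 7 = -7q + 8  ⇒  3q = 1  ⇒  q = 1/3.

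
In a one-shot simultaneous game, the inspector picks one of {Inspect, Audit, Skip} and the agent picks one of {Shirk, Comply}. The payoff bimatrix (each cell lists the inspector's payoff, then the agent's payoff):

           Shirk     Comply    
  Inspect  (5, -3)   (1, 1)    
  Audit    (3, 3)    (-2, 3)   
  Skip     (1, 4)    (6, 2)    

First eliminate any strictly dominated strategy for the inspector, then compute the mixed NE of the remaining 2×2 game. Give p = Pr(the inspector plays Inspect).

The inspector's strategy Audit is strictly dominated by Inspect: 5 > 3 and 1 > -2. Eliminate Audit.
For the agent to be willing to mix, the agent must be indifferent between Shirk and Comply, which pins down the inspector's mix.
  the agent's payoff to Shirk: p·(-3) + (1−p)·4 = -7p + 4
  the agent's payoff to Comply: p·1 + (1−p)·2 = -p + 2
  -7p + 4 = -p + 2  ⇒  -6p = -2  ⇒  p = 1/3.

p = 1/3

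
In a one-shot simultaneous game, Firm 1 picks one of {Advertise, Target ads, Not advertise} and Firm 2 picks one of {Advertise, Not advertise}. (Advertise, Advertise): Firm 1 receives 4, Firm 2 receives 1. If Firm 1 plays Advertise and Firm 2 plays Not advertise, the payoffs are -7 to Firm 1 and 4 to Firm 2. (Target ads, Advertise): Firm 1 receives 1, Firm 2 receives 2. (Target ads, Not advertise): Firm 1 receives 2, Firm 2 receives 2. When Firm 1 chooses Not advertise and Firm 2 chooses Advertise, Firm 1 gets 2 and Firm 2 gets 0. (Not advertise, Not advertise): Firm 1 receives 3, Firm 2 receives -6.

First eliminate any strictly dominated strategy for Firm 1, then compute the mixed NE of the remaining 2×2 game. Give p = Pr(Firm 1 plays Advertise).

p = 2/3

Firm 1's strategy Target ads is strictly dominated by Not advertise: 2 > 1 and 3 > 2. Eliminate Target ads.
Firm 2's indifference between Advertise and Not advertise determines Firm 1's mixing probability p:
  Firm 2's payoff from Advertise: p·1 + (1−p)·0 = p
  Firm 2's payoff from Not advertise: p·4 + (1−p)·(-6) = 10p - 6
  p = 10p - 6  ⇒  -9p = -6  ⇒  p = 2/3.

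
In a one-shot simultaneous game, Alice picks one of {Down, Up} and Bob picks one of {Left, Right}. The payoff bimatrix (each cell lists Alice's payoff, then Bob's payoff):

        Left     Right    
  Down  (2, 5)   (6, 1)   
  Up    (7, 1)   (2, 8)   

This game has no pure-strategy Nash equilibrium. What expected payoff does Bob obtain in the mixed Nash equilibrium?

For Bob to be willing to mix, Bob must be indifferent between Left and Right, which pins down Alice's mix.
  Bob's payoff from Left: p·5 + (1−p)·1 = 4p + 1
  Bob's payoff from Right: p·1 + (1−p)·8 = -7p + 8
  4p + 1 = -7p + 8  ⇒  11p = 7  ⇒  p = 7/11.
At equilibrium Bob is indifferent across columns, so Bob's payoff equals the payoff from Left: (7/11)·5 + (4/11)·1 = 39/11.

39/11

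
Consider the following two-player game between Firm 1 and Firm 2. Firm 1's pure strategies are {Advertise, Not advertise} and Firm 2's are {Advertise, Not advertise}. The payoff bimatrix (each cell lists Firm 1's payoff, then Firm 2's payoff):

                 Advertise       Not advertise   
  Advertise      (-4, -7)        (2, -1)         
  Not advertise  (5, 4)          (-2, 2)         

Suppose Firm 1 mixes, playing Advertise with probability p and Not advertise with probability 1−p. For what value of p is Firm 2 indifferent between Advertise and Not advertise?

p = 1/4

In a mixed equilibrium Firm 2 is indifferent between Advertise and Not advertise; this condition fixes p.
  Firm 2's payoff to Advertise: p·(-7) + (1−p)·4 = -11p + 4
  Firm 2's payoff to Not advertise: p·(-1) + (1−p)·2 = -3p + 2
  -11p + 4 = -3p + 2  ⇒  -8p = -2  ⇒  p = 1/4.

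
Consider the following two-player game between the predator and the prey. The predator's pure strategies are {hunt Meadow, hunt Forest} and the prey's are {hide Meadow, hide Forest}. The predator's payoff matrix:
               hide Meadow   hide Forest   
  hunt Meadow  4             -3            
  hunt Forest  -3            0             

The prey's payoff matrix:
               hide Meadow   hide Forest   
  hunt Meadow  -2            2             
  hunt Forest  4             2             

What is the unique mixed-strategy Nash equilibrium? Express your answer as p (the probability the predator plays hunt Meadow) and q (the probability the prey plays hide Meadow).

In a mixed equilibrium the prey is indifferent between hide Meadow and hide Forest; this condition fixes p.
  the prey's payoff from hide Meadow: p·(-2) + (1−p)·4 = -6p + 4
  the prey's payoff from hide Forest: p·2 + (1−p)·2 = 2
  -6p + 4 = 2  ⇒  -6p = -2  ⇒  p = 1/3.
In a mixed equilibrium the predator is indifferent between hunt Meadow and hunt Forest; this condition fixes q.
  the predator's payoff from hunt Meadow: q·4 + (1−q)·(-3) = 7q - 3
  the predator's payoff from hunt Forest: q·(-3) + (1−q)·0 = -3q
  7q - 3 = -3q  ⇒  10q = 3  ⇒  q = 3/10.

p = 1/3, q = 3/10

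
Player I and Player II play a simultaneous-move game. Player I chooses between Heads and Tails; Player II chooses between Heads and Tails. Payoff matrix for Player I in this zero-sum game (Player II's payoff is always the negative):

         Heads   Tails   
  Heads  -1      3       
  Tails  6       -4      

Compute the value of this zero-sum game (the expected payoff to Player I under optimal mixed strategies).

Player II's mix must leave Player I indifferent between Heads and Tails.
  Player I's expected payoff from Heads: q·(-1) + (1−q)·3 = -4q + 3
  Player I's expected payoff from Tails: q·6 + (1−q)·(-4) = 10q - 4
  -4q + 3 = 10q - 4  ⇒  -14q = -7  ⇒  q = 1/2.
The value is Player I's expected payoff against this mix (using Heads): (1/2)·(-1) + (1/2)·3 = 1.

v = 1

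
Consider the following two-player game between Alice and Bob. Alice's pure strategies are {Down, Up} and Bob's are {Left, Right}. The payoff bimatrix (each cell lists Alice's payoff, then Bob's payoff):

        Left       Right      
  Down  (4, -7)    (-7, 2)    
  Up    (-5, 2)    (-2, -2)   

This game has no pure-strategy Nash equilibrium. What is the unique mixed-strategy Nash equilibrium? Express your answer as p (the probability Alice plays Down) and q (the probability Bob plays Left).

Set Bob's expected payoff from Left equal to that from Right:
  Bob's expected payoff from Left: p·(-7) + (1−p)·2 = -9p + 2
  Bob's expected payoff from Right: p·2 + (1−p)·(-2) = 4p - 2
  -9p + 2 = 4p - 2  ⇒  -13p = -4  ⇒  p = 4/13.
Alice's indifference between Down and Up determines Bob's mixing probability q:
  Alice's payoff to Down: q·4 + (1−q)·(-7) = 11q - 7
  Alice's payoff to Up: q·(-5) + (1−q)·(-2) = -3q - 2
  11q - 7 = -3q - 2  ⇒  14q = 5  ⇒  q = 5/14.

p = 4/13, q = 5/14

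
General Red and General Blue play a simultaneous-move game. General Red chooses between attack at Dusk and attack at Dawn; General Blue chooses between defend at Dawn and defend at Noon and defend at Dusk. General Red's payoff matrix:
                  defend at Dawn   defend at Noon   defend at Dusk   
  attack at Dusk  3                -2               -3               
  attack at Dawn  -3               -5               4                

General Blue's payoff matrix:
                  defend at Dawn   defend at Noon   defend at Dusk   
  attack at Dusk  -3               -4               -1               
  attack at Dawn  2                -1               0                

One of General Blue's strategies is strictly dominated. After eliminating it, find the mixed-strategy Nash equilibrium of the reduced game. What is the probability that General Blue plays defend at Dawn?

General Blue's strategy defend at Noon is strictly dominated by defend at Dusk: -1 > -4 and 0 > -1. Eliminate defend at Noon.
General Blue's mix must leave General Red indifferent between attack at Dusk and attack at Dawn.
  General Red's payoff to attack at Dusk: q·3 + (1−q)·(-3) = 6q - 3
  General Red's payoff to attack at Dawn: q·(-3) + (1−q)·4 = -7q + 4
  6q - 3 = -7q + 4  ⇒  13q = 7  ⇒  q = 7/13.

q = 7/13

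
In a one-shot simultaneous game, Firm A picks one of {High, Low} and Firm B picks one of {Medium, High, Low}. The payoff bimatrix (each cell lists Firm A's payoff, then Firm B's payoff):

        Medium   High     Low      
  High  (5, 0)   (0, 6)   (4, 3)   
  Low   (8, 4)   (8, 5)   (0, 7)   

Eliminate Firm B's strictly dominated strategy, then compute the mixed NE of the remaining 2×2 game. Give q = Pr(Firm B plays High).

q = 1/3

Firm B's strategy Medium is strictly dominated by Low: 3 > 0 and 7 > 4. Eliminate Medium.
In a mixed equilibrium Firm A is indifferent between High and Low; this condition fixes q.
  Firm A's payoff to High: q·0 + (1−q)·4 = -4q + 4
  Firm A's payoff to Low: q·8 + (1−q)·0 = 8q
  -4q + 4 = 8q  ⇒  -12q = -4  ⇒  q = 1/3.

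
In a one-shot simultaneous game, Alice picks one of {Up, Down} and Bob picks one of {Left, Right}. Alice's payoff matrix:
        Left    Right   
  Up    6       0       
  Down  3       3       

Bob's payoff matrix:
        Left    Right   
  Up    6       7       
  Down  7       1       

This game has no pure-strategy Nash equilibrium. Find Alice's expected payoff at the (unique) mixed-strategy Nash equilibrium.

Set Alice's expected payoff from Up equal to that from Down:
  Alice's payoff from Up: q·6 + (1−q)·0 = 6q
  Alice's payoff from Down: q·3 + (1−q)·3 = 3
  6q = 3  ⇒  6q = 3  ⇒  q = 1/2.
At equilibrium Alice is indifferent across rows, so Alice's payoff equals the payoff from Up: (1/2)·6 + (1/2)·0 = 3.

3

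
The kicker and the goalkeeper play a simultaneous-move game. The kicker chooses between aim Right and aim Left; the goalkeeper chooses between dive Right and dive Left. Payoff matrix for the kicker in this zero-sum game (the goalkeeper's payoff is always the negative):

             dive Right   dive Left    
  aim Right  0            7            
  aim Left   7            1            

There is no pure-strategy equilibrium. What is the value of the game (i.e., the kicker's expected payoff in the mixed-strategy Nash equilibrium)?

v = 49/13

In a mixed equilibrium the kicker is indifferent between aim Right and aim Left; this condition fixes q.
  the kicker's expected payoff from aim Right: q·0 + (1−q)·7 = -7q + 7
  the kicker's expected payoff from aim Left: q·7 + (1−q)·1 = 6q + 1
  -7q + 7 = 6q + 1  ⇒  -13q = -6  ⇒  q = 6/13.
The value is the kicker's expected payoff against this mix (using aim Right): (6/13)·0 + (7/13)·7 = 49/13.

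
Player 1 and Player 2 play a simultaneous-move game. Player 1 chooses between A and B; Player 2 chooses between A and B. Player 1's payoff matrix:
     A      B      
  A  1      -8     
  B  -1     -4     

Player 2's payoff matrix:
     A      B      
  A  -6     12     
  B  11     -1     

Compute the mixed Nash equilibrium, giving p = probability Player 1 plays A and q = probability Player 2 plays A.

Set Player 2's expected payoff from A equal to that from B:
  Player 2's payoff to A: p·(-6) + (1−p)·11 = -17p + 11
  Player 2's payoff to B: p·12 + (1−p)·(-1) = 13p - 1
  -17p + 11 = 13p - 1  ⇒  -30p = -12  ⇒  p = 2/5.
In a mixed equilibrium Player 1 is indifferent between A and B; this condition fixes q.
  Player 1's payoff from A: q·1 + (1−q)·(-8) = 9q - 8
  Player 1's payoff from B: q·(-1) + (1−q)·(-4) = 3q - 4
  9q - 8 = 3q - 4  ⇒  6q = 4  ⇒  q = 2/3.

p = 2/5, q = 2/3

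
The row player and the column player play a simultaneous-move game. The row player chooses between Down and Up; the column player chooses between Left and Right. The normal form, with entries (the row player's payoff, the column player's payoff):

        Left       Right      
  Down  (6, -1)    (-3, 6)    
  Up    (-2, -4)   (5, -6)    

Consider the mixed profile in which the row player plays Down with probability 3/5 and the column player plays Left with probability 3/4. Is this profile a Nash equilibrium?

Given the row player's mix p = 3/5, the column player's payoff from Left is -11/5 but from Right is 6/5. The column player strictly prefers Right, so the column player would not mix.
So the proposed profile is not a Nash equilibrium.

No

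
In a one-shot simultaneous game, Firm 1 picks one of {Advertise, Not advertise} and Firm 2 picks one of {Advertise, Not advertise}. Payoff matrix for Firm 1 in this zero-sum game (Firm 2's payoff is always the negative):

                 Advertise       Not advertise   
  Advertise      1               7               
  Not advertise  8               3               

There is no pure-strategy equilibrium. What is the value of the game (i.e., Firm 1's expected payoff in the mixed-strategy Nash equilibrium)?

For Firm 1 to be willing to mix, Firm 1 must be indifferent between Advertise and Not advertise, which pins down Firm 2's mix.
  Firm 1's payoff to Advertise: q·1 + (1−q)·7 = -6q + 7
  Firm 1's payoff to Not advertise: q·8 + (1−q)·3 = 5q + 3
  -6q + 7 = 5q + 3  ⇒  -11q = -4  ⇒  q = 4/11.
The value is Firm 1's expected payoff against this mix (using Advertise): (4/11)·1 + (7/11)·7 = 53/11.

v = 53/11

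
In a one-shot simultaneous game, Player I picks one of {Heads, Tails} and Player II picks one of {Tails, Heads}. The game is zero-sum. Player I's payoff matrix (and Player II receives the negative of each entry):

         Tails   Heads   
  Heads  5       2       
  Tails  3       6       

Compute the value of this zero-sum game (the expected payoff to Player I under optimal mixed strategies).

Set Player I's expected payoff from Heads equal to that from Tails:
  Player I's payoff to Heads: q·5 + (1−q)·2 = 3q + 2
  Player I's payoff to Tails: q·3 + (1−q)·6 = -3q + 6
  3q + 2 = -3q + 6  ⇒  6q = 4  ⇒  q = 2/3.
The value is Player I's expected payoff against this mix (using Heads): (2/3)·5 + (1/3)·2 = 4.

v = 4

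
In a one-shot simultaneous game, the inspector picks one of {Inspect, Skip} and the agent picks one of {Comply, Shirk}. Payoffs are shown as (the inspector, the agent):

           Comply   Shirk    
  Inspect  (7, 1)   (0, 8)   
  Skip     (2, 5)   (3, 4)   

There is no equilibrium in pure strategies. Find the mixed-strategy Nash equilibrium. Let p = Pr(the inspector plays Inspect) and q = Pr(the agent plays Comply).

p = 1/8, q = 3/8

Set the agent's expected payoff from Comply equal to that from Shirk:
  the agent's expected payoff from Comply: p·1 + (1−p)·5 = -4p + 5
  the agent's expected payoff from Shirk: p·8 + (1−p)·4 = 4p + 4
  -4p + 5 = 4p + 4  ⇒  -8p = -1  ⇒  p = 1/8.
In a mixed equilibrium the inspector is indifferent between Inspect and Skip; this condition fixes q.
  the inspector's payoff to Inspect: q·7 + (1−q)·0 = 7q
  the inspector's payoff to Skip: q·2 + (1−q)·3 = -q + 3
  7q = -q + 3  ⇒  8q = 3  ⇒  q = 3/8.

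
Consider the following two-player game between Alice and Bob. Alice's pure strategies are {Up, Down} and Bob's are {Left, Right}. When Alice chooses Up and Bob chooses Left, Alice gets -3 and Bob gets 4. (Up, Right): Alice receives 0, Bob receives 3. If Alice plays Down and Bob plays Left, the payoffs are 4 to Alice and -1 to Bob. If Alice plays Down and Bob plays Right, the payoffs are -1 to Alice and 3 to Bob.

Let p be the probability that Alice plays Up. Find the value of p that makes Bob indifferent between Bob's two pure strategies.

Set Bob's expected payoff from Left equal to that from Right:
  Bob's payoff to Left: p·4 + (1−p)·(-1) = 5p - 1
  Bob's payoff to Right: p·3 + (1−p)·3 = 3
  5p - 1 = 3  ⇒  5p = 4  ⇒  p = 4/5.

p = 4/5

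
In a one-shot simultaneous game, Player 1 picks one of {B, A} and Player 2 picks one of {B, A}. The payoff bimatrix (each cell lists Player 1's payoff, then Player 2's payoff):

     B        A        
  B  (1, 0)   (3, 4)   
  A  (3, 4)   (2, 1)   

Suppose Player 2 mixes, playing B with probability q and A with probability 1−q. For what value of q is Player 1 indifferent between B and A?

q = 1/3

Player 2's mix must leave Player 1 indifferent between B and A.
  Player 1's payoff to B: q·1 + (1−q)·3 = -2q + 3
  Player 1's payoff to A: q·3 + (1−q)·2 = q + 2
  -2q + 3 = q + 2  ⇒  -3q = -1  ⇒  q = 1/3.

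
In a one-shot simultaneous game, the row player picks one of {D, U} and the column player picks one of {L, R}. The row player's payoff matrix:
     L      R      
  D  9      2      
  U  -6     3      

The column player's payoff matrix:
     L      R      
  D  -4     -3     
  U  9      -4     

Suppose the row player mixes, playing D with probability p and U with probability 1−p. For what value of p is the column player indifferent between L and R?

Set the column player's expected payoff from L equal to that from R:
  the column player's expected payoff from L: p·(-4) + (1−p)·9 = -13p + 9
  the column player's expected payoff from R: p·(-3) + (1−p)·(-4) = p - 4
  -13p + 9 = p - 4  ⇒  -14p = -13  ⇒  p = 13/14.

p = 13/14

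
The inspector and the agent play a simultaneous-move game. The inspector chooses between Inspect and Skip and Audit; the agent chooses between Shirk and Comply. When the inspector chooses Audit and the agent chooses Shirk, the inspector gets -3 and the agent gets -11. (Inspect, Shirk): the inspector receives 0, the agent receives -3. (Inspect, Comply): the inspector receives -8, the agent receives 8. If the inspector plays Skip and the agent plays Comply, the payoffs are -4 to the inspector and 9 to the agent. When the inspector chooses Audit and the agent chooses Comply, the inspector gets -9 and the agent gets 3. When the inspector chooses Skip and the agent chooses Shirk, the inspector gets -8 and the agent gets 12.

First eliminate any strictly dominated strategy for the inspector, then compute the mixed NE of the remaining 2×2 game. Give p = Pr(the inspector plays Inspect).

The inspector's strategy Audit is strictly dominated by Inspect: 0 > -3 and -8 > -9. Eliminate Audit.
The agent's indifference between Shirk and Comply determines the inspector's mixing probability p:
  the agent's expected payoff from Shirk: p·(-3) + (1−p)·12 = -15p + 12
  the agent's expected payoff from Comply: p·8 + (1−p)·9 = -p + 9
  -15p + 12 = -p + 9  ⇒  -14p = -3  ⇒  p = 3/14.

p = 3/14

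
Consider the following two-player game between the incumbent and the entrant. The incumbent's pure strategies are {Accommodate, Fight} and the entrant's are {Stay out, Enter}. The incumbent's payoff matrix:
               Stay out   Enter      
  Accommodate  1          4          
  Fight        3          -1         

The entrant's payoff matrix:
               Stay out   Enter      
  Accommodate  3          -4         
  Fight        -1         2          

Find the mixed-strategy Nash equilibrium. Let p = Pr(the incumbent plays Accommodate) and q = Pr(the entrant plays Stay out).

The entrant's indifference between Stay out and Enter determines the incumbent's mixing probability p:
  the entrant's expected payoff from Stay out: p·3 + (1−p)·(-1) = 4p - 1
  the entrant's expected payoff from Enter: p·(-4) + (1−p)·2 = -6p + 2
  4p - 1 = -6p + 2  ⇒  10p = 3  ⇒  p = 3/10.
The entrant's mix must leave the incumbent indifferent between Accommodate and Fight.
  the incumbent's expected payoff from Accommodate: q·1 + (1−q)·4 = -3q + 4
  the incumbent's expected payoff from Fight: q·3 + (1−q)·(-1) = 4q - 1
  -3q + 4 = 4q - 1  ⇒  -7q = -5  ⇒  q = 5/7.

p = 3/10, q = 5/7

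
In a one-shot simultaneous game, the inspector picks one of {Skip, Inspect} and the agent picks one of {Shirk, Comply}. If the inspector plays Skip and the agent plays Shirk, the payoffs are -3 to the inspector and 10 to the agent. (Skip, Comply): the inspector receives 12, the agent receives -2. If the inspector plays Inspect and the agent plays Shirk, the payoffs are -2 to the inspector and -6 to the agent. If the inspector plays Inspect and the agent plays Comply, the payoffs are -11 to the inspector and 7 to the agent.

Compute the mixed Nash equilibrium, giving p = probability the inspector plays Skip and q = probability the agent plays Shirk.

p = 13/25, q = 23/24

The agent's indifference between Shirk and Comply determines the inspector's mixing probability p:
  the agent's payoff from Shirk: p·10 + (1−p)·(-6) = 16p - 6
  the agent's payoff from Comply: p·(-2) + (1−p)·7 = -9p + 7
  16p - 6 = -9p + 7  ⇒  25p = 13  ⇒  p = 13/25.
The inspector's indifference between Skip and Inspect determines the agent's mixing probability q:
  the inspector's expected payoff from Skip: q·(-3) + (1−q)·12 = -15q + 12
  the inspector's expected payoff from Inspect: q·(-2) + (1−q)·(-11) = 9q - 11
  -15q + 12 = 9q - 11  ⇒  -24q = -23  ⇒  q = 23/24.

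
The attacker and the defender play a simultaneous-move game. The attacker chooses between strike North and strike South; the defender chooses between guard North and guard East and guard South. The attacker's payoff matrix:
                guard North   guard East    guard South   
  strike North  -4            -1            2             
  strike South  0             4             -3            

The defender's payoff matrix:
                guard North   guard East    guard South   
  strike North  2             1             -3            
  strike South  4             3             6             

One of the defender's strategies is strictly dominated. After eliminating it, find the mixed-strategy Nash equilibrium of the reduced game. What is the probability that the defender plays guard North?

The defender's strategy guard East is strictly dominated by guard North: 2 > 1 and 4 > 3. Eliminate guard East.
The defender's mix must leave the attacker indifferent between strike North and strike South.
  the attacker's expected payoff from strike North: q·(-4) + (1−q)·2 = -6q + 2
  the attacker's expected payoff from strike South: q·0 + (1−q)·(-3) = 3q - 3
  -6q + 2 = 3q - 3  ⇒  -9q = -5  ⇒  q = 5/9.

q = 5/9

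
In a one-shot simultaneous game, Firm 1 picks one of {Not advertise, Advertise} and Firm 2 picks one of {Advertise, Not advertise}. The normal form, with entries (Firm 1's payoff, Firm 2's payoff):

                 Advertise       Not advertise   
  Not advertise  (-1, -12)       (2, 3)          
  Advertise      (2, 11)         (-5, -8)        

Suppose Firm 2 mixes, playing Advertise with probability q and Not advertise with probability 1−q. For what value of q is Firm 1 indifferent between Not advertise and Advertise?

q = 7/10

In a mixed equilibrium Firm 1 is indifferent between Not advertise and Advertise; this condition fixes q.
  Firm 1's payoff from Not advertise: q·(-1) + (1−q)·2 = -3q + 2
  Firm 1's payoff from Advertise: q·2 + (1−q)·(-5) = 7q - 5
  -3q + 2 = 7q - 5  ⇒  -10q = -7  ⇒  q = 7/10.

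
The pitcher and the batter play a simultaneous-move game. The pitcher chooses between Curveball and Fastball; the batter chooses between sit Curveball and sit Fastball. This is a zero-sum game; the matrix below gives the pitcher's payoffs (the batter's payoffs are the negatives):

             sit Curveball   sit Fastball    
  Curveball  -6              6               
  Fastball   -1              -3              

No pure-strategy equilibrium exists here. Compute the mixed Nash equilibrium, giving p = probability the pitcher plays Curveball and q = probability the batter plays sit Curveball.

In a mixed equilibrium the batter is indifferent between sit Curveball and sit Fastball; this condition fixes p.
  the batter's payoff to sit Curveball: p·6 + (1−p)·1 = 5p + 1
  the batter's payoff to sit Fastball: p·(-6) + (1−p)·3 = -9p + 3
  5p + 1 = -9p + 3  ⇒  14p = 2  ⇒  p = 1/7.
Set the pitcher's expected payoff from Curveball equal to that from Fastball:
  the pitcher's payoff from Curveball: q·(-6) + (1−q)·6 = -12q + 6
  the pitcher's payoff from Fastball: q·(-1) + (1−q)·(-3) = 2q - 3
  -12q + 6 = 2q - 3  ⇒  -14q = -9  ⇒  q = 9/14.

p = 1/7, q = 9/14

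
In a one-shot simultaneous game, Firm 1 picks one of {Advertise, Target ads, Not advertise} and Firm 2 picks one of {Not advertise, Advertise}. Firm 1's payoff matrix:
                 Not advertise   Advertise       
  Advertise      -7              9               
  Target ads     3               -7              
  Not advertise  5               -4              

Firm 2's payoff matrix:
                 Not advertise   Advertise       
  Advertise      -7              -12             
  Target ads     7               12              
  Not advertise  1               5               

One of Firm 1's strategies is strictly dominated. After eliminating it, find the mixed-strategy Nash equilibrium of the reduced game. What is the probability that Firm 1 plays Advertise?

p = 4/9

Firm 1's strategy Target ads is strictly dominated by Not advertise: 5 > 3 and -4 > -7. Eliminate Target ads.
In a mixed equilibrium Firm 2 is indifferent between Not advertise and Advertise; this condition fixes p.
  Firm 2's payoff to Not advertise: p·(-7) + (1−p)·1 = -8p + 1
  Firm 2's payoff to Advertise: p·(-12) + (1−p)·5 = -17p + 5
  -8p + 1 = -17p + 5  ⇒  9p = 4  ⇒  p = 4/9.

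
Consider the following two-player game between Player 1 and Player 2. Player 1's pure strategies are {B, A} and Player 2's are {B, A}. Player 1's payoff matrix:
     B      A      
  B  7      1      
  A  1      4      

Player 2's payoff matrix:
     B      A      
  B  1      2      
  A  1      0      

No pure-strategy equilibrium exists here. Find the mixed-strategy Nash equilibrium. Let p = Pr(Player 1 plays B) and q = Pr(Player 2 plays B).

p = 1/2, q = 1/3

In a mixed equilibrium Player 2 is indifferent between B and A; this condition fixes p.
  Player 2's payoff to B: p·1 + (1−p)·1 = 1
  Player 2's payoff to A: p·2 + (1−p)·0 = 2p
  1 = 2p  ⇒  -2p = -1  ⇒  p = 1/2.
Set Player 1's expected payoff from B equal to that from A:
  Player 1's expected payoff from B: q·7 + (1−q)·1 = 6q + 1
  Player 1's expected payoff from A: q·1 + (1−q)·4 = -3q + 4
  6q + 1 = -3q + 4  ⇒  9q = 3  ⇒  q = 1/3.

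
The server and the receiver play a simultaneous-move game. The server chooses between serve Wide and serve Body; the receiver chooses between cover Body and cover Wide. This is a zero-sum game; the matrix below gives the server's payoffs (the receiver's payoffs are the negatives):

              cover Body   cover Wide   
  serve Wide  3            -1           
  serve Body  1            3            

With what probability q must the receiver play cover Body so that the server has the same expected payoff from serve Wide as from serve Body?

q = 2/3

Set the server's expected payoff from serve Wide equal to that from serve Body:
  the server's expected payoff from serve Wide: q·3 + (1−q)·(-1) = 4q - 1
  the server's expected payoff from serve Body: q·1 + (1−q)·3 = -2q + 3
  4q - 1 = -2q + 3  ⇒  6q = 4  ⇒  q = 2/3.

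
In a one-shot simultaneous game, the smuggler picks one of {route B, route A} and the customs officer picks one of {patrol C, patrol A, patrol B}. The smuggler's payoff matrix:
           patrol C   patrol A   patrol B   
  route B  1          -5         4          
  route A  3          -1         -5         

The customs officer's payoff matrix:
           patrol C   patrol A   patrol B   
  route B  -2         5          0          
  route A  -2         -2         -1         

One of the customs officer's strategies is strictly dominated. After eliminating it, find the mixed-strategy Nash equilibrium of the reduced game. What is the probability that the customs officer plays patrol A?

The customs officer's strategy patrol C is strictly dominated by patrol B: 0 > -2 and -1 > -2. Eliminate patrol C.
For the smuggler to be willing to mix, the smuggler must be indifferent between route B and route A, which pins down the customs officer's mix.
  the smuggler's expected payoff from route B: q·(-5) + (1−q)·4 = -9q + 4
  the smuggler's expected payoff from route A: q·(-1) + (1−q)·(-5) = 4q - 5
  -9q + 4 = 4q - 5  ⇒  -13q = -9  ⇒  q = 9/13.

q = 9/13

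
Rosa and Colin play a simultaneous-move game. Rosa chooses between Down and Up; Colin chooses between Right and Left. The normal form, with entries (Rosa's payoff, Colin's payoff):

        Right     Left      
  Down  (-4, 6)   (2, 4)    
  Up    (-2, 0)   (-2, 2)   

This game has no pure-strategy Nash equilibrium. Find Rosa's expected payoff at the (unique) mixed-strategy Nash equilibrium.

-2

Rosa's indifference between Down and Up determines Colin's mixing probability q:
  Rosa's payoff to Down: q·(-4) + (1−q)·2 = -6q + 2
  Rosa's payoff to Up: q·(-2) + (1−q)·(-2) = -2
  -6q + 2 = -2  ⇒  -6q = -4  ⇒  q = 2/3.
At equilibrium Rosa is indifferent across rows, so Rosa's payoff equals the payoff from Down: (2/3)·(-4) + (1/3)·2 = -2.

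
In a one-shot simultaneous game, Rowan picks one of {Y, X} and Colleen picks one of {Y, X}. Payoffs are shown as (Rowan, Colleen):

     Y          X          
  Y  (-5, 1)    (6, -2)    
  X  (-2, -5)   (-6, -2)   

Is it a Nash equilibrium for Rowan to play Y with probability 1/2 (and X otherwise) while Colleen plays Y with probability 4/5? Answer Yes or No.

Yes

Check Colleen's indifference given Rowan's mix p = 1/2:
  payoff from Y = -2; payoff from X = -2 — equal.
Check Rowan's indifference given Colleen's mix q = 4/5:
  payoff from Y = -14/5; payoff from X = -14/5 — equal.
Both players are indifferent, so neither can profitably deviate.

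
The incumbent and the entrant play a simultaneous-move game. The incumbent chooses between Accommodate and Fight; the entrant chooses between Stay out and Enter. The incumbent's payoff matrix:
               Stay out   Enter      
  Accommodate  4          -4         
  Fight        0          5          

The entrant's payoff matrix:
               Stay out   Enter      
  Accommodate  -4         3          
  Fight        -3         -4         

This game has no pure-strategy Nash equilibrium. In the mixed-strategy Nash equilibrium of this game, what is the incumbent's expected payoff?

20/13

Set the incumbent's expected payoff from Accommodate equal to that from Fight:
  the incumbent's payoff from Accommodate: q·4 + (1−q)·(-4) = 8q - 4
  the incumbent's payoff from Fight: q·0 + (1−q)·5 = -5q + 5
  8q - 4 = -5q + 5  ⇒  13q = 9  ⇒  q = 9/13.
At equilibrium the incumbent is indifferent across rows, so the incumbent's payoff equals the payoff from Accommodate: (9/13)·4 + (4/13)·(-4) = 20/13.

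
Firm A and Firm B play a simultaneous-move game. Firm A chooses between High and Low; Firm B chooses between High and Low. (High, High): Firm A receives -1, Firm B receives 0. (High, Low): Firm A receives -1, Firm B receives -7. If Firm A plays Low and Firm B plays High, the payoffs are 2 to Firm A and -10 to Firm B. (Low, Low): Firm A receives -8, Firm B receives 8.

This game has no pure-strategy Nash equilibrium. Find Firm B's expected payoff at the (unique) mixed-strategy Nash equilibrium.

-14/5

Set Firm B's expected payoff from High equal to that from Low:
  Firm B's payoff to High: p·0 + (1−p)·(-10) = 10p - 10
  Firm B's payoff to Low: p·(-7) + (1−p)·8 = -15p + 8
  10p - 10 = -15p + 8  ⇒  25p = 18  ⇒  p = 18/25.
At equilibrium Firm B is indifferent across columns, so Firm B's payoff equals the payoff from High: (18/25)·0 + (7/25)·(-10) = -14/5.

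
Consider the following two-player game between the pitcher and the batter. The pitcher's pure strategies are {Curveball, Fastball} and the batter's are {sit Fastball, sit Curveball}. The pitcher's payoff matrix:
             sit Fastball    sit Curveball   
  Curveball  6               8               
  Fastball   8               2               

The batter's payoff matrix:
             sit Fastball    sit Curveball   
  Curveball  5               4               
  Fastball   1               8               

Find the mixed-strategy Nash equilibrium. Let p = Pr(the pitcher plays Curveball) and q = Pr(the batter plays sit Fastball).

In a mixed equilibrium the batter is indifferent between sit Fastball and sit Curveball; this condition fixes p.
  the batter's expected payoff from sit Fastball: p·5 + (1−p)·1 = 4p + 1
  the batter's expected payoff from sit Curveball: p·4 + (1−p)·8 = -4p + 8
  4p + 1 = -4p + 8  ⇒  8p = 7  ⇒  p = 7/8.
The pitcher's indifference between Curveball and Fastball determines the batter's mixing probability q:
  the pitcher's payoff to Curveball: q·6 + (1−q)·8 = -2q + 8
  the pitcher's payoff to Fastball: q·8 + (1−q)·2 = 6q + 2
  -2q + 8 = 6q + 2  ⇒  -8q = -6  ⇒  q = 3/4.

p = 7/8, q = 3/4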